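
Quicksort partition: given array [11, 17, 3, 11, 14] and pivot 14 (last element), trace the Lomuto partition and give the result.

Lomuto partition with pivot = 14:

Initial array: [11, 17, 3, 11, 14]

arr[0]=11 <= 14: swap with position 0, array becomes [11, 17, 3, 11, 14]
arr[1]=17 > 14: no swap
arr[2]=3 <= 14: swap with position 1, array becomes [11, 3, 17, 11, 14]
arr[3]=11 <= 14: swap with position 2, array becomes [11, 3, 11, 17, 14]

Place pivot at position 3: [11, 3, 11, 14, 17]
Pivot position: 3

After partitioning with pivot 14, the array becomes [11, 3, 11, 14, 17]. The pivot is placed at index 3. All elements to the left of the pivot are <= 14, and all elements to the right are > 14.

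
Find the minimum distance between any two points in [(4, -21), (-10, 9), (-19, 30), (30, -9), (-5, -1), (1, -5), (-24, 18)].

Computing all pairwise distances among 7 points:

d((4, -21), (-10, 9)) = 33.1059
d((4, -21), (-19, 30)) = 55.9464
d((4, -21), (30, -9)) = 28.6356
d((4, -21), (-5, -1)) = 21.9317
d((4, -21), (1, -5)) = 16.2788
d((4, -21), (-24, 18)) = 48.0104
d((-10, 9), (-19, 30)) = 22.8473
d((-10, 9), (30, -9)) = 43.8634
d((-10, 9), (-5, -1)) = 11.1803
d((-10, 9), (1, -5)) = 17.8045
d((-10, 9), (-24, 18)) = 16.6433
d((-19, 30), (30, -9)) = 62.6259
d((-19, 30), (-5, -1)) = 34.0147
d((-19, 30), (1, -5)) = 40.3113
d((-19, 30), (-24, 18)) = 13.0
d((30, -9), (-5, -1)) = 35.9026
d((30, -9), (1, -5)) = 29.2746
d((30, -9), (-24, 18)) = 60.3738
d((-5, -1), (1, -5)) = 7.2111 <-- minimum
d((-5, -1), (-24, 18)) = 26.8701
d((1, -5), (-24, 18)) = 33.9706

Closest pair: (-5, -1) and (1, -5) with distance 7.2111

The closest pair is (-5, -1) and (1, -5) with Euclidean distance 7.2111. For 7 points, brute-force pairwise comparison is shown above. For large n, the divide-and-conquer algorithm (sort by x, recurse on halves, check the dividing strip) achieves O(n log n).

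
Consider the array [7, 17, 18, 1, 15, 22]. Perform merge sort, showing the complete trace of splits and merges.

Merge sort trace:

Split: [7, 17, 18, 1, 15, 22] -> [7, 17, 18] and [1, 15, 22]
  Split: [7, 17, 18] -> [7] and [17, 18]
    Split: [17, 18] -> [17] and [18]
    Merge: [17] + [18] -> [17, 18]
  Merge: [7] + [17, 18] -> [7, 17, 18]
  Split: [1, 15, 22] -> [1] and [15, 22]
    Split: [15, 22] -> [15] and [22]
    Merge: [15] + [22] -> [15, 22]
  Merge: [1] + [15, 22] -> [1, 15, 22]
Merge: [7, 17, 18] + [1, 15, 22] -> [1, 7, 15, 17, 18, 22]

Final sorted array: [1, 7, 15, 17, 18, 22]

The merge sort proceeds by recursively splitting the array and merging sorted halves.
After all merges, the sorted array is [1, 7, 15, 17, 18, 22].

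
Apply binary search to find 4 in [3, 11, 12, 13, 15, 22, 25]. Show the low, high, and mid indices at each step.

Binary search for 4 in [3, 11, 12, 13, 15, 22, 25]:

lo=0, hi=6, mid=3, arr[mid]=13 -> 13 > 4, search left half
lo=0, hi=2, mid=1, arr[mid]=11 -> 11 > 4, search left half
lo=0, hi=0, mid=0, arr[mid]=3 -> 3 < 4, search right half
lo=1 > hi=0, target 4 not found

Binary search determines that 4 is not in the array after 3 comparisons. The search space was exhausted without finding the target.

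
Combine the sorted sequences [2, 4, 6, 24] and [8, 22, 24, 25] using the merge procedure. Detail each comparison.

Merging process:

Compare 2 vs 8: take 2 from left. Merged: [2]
Compare 4 vs 8: take 4 from left. Merged: [2, 4]
Compare 6 vs 8: take 6 from left. Merged: [2, 4, 6]
Compare 24 vs 8: take 8 from right. Merged: [2, 4, 6, 8]
Compare 24 vs 22: take 22 from right. Merged: [2, 4, 6, 8, 22]
Compare 24 vs 24: take 24 from left. Merged: [2, 4, 6, 8, 22, 24]
Append remaining from right: [24, 25]. Merged: [2, 4, 6, 8, 22, 24, 24, 25]

Final merged array: [2, 4, 6, 8, 22, 24, 24, 25]
Total comparisons: 6

The merged array is [2, 4, 6, 8, 22, 24, 24, 25], requiring 6 comparisons. The merge step runs in O(n) time where n is the total number of elements.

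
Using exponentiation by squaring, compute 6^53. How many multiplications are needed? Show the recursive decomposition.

Computing 6^53 by squaring (build up from 6^1; each line after the first costs one multiplication):

6^1 = 6
6^2 = (6^1)^2 = 6^2 = 36
6^3 = 6 * 6^2 = 6 * 36 = 216
6^6 = (6^3)^2 = 216^2 = 46656
6^12 = (6^6)^2 = 46656^2 = 2176782336
6^13 = 6 * 6^12 = 6 * 2176782336 = 13060694016
6^26 = (6^13)^2 = 13060694016^2 = 170581728179578208256
6^52 = (6^26)^2 = 170581728179578208256^2 = 29098125988731506183153025616435306561536
6^53 = 6 * 6^52 = 6 * 29098125988731506183153025616435306561536 = 174588755932389037098918153698611839369216

Result: 174588755932389037098918153698611839369216
Multiplications needed: 8 (8 lines after 6^1)

6^53 = 174588755932389037098918153698611839369216. Using exponentiation by squaring, this requires 8 multiplications. The key idea: if the exponent is even, square the half-power; if odd, multiply by the base once.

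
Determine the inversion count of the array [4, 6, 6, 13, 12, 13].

Finding inversions in [4, 6, 6, 13, 12, 13]:

(3, 4): arr[3]=13 > arr[4]=12

Total inversions: 1

The array has 1 inversion(s): (3,4). Each pair (i,j) satisfies i < j and arr[i] > arr[j].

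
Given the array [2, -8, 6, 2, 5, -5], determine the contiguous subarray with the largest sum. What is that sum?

Using Kadane's algorithm on [2, -8, 6, 2, 5, -5]:

Scanning through the array:
Position 1 (value -8): max_ending_here = -6, max_so_far = 2
Position 2 (value 6): max_ending_here = 6, max_so_far = 6
Position 3 (value 2): max_ending_here = 8, max_so_far = 8
Position 4 (value 5): max_ending_here = 13, max_so_far = 13
Position 5 (value -5): max_ending_here = 8, max_so_far = 13

Maximum subarray: [6, 2, 5]
Maximum sum: 13

The maximum subarray is [6, 2, 5] with sum 13. This subarray runs from index 2 to index 4.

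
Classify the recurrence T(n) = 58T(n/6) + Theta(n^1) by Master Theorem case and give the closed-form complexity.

Master Theorem for T(n) = 58T(n/6) + O(n^1):

a = 58, b = 6, c = 1
log_b(a) = log_6(58) = 2.2662

Case 1: c = 1 < log_6(58) = 2.2662
T(n) = O(n^(log_6 58))

For T(n) = 58T(n/6) + O(n^1): log_6(58) = 2.2662. This is Case 1 of the Master Theorem (c < log_b(a), work dominated by leaves), giving O(n^(log_6 58)).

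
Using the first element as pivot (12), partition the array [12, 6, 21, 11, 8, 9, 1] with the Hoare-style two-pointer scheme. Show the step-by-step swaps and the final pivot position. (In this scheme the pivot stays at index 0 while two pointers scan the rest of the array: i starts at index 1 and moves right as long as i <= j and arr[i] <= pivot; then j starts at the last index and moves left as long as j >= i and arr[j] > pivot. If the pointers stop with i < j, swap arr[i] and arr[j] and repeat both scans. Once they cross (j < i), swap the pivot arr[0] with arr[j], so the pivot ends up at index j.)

Hoare-style two-pointer partition with pivot = 12:

Initial array: [12, 6, 21, 11, 8, 9, 1]

Pointers start at i = 1, j = 6.
i stops at index 2 (arr[2]=21 > 12), j stops at index 6 (arr[6]=1 <= 12): swap arr[2] and arr[6], array becomes [12, 6, 1, 11, 8, 9, 21]
i ends at 6, j ends at 5: the pointers have crossed (j < i), so scanning stops.

Swap pivot arr[0] with arr[5] to place pivot at position 5: [9, 6, 1, 11, 8, 12, 21]
Pivot position: 5

After partitioning with pivot 12, the array becomes [9, 6, 1, 11, 8, 12, 21]. The pivot is placed at index 5. All elements to the left of the pivot are <= 12, and all elements to the right are > 12.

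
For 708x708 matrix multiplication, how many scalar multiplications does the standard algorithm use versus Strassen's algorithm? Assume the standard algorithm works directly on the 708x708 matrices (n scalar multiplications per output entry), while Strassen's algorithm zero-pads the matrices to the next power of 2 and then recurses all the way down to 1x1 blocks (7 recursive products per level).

Matrix multiplication for 708x708 matrices:

Strassen's algorithm requires power-of-2 dimensions. Pad 708x708 to 1024x1024 (next power of 2).

Standard algorithm: 708^3 = 354894912 multiplications
Strassen's algorithm: 7^(log2(1024)) = 7^10 = 282475249 multiplications
Savings: 354894912 - 282475249 = 72419663 multiplications

Standard: 354894912 multiplications (708^3). Strassen: 282475249 multiplications (7^10, after padding to 1024x1024). Strassen reduces 8 recursive multiplications to 7 at each level.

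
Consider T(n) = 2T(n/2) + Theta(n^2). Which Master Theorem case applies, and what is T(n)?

Master Theorem for T(n) = 2T(n/2) + O(n^2):

a = 2, b = 2, c = 2
log_b(a) = log_2(2) = 1.0000

Case 3: c = 2 > log_2(2) = 1.0000
T(n) = O(n^2) = O(n^2)

For T(n) = 2T(n/2) + O(n^2): log_2(2) = 1.0000. This is Case 3 of the Master Theorem (c > log_b(a), work dominated by root), giving O(n^2).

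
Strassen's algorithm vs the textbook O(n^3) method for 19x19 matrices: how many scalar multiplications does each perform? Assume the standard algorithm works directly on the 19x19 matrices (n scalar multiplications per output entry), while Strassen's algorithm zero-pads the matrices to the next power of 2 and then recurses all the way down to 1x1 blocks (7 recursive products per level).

Matrix multiplication for 19x19 matrices:

Strassen's algorithm requires power-of-2 dimensions. Pad 19x19 to 32x32 (next power of 2).

Standard algorithm: 19^3 = 6859 multiplications
Strassen's algorithm: 7^(log2(32)) = 7^5 = 16807 multiplications
Difference: 6859 - 16807 = -9948 (Strassen uses MORE here due to padding overhead — for small or just-over-power-of-2 n, padding can outweigh the per-level savings)

Standard: 6859 multiplications (19^3). Strassen: 16807 multiplications (7^5, after padding to 32x32). Strassen reduces 8 recursive multiplications to 7 at each level.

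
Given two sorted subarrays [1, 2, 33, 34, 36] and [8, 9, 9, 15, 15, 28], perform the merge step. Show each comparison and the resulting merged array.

Merging process:

Compare 1 vs 8: take 1 from left. Merged: [1]
Compare 2 vs 8: take 2 from left. Merged: [1, 2]
Compare 33 vs 8: take 8 from right. Merged: [1, 2, 8]
Compare 33 vs 9: take 9 from right. Merged: [1, 2, 8, 9]
Compare 33 vs 9: take 9 from right. Merged: [1, 2, 8, 9, 9]
Compare 33 vs 15: take 15 from right. Merged: [1, 2, 8, 9, 9, 15]
Compare 33 vs 15: take 15 from right. Merged: [1, 2, 8, 9, 9, 15, 15]
Compare 33 vs 28: take 28 from right. Merged: [1, 2, 8, 9, 9, 15, 15, 28]
Append remaining from left: [33, 34, 36]. Merged: [1, 2, 8, 9, 9, 15, 15, 28, 33, 34, 36]

Final merged array: [1, 2, 8, 9, 9, 15, 15, 28, 33, 34, 36]
Total comparisons: 8

The merged array is [1, 2, 8, 9, 9, 15, 15, 28, 33, 34, 36], requiring 8 comparisons. The merge step runs in O(n) time where n is the total number of elements.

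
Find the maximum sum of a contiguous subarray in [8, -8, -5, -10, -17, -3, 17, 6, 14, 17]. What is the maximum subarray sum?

Using Kadane's algorithm on [8, -8, -5, -10, -17, -3, 17, 6, 14, 17]:

Scanning through the array:
Position 1 (value -8): max_ending_here = 0, max_so_far = 8
Position 2 (value -5): max_ending_here = -5, max_so_far = 8
Position 3 (value -10): max_ending_here = -10, max_so_far = 8
Position 4 (value -17): max_ending_here = -17, max_so_far = 8
Position 5 (value -3): max_ending_here = -3, max_so_far = 8
Position 6 (value 17): max_ending_here = 17, max_so_far = 17
Position 7 (value 6): max_ending_here = 23, max_so_far = 23
Position 8 (value 14): max_ending_here = 37, max_so_far = 37
Position 9 (value 17): max_ending_here = 54, max_so_far = 54

Maximum subarray: [17, 6, 14, 17]
Maximum sum: 54

The maximum subarray is [17, 6, 14, 17] with sum 54. This subarray runs from index 6 to index 9.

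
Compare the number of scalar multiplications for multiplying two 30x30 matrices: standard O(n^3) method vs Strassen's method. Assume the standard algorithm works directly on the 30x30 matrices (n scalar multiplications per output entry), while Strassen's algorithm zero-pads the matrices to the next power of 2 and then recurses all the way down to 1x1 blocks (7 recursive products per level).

Matrix multiplication for 30x30 matrices:

Strassen's algorithm requires power-of-2 dimensions. Pad 30x30 to 32x32 (next power of 2).

Standard algorithm: 30^3 = 27000 multiplications
Strassen's algorithm: 7^(log2(32)) = 7^5 = 16807 multiplications
Savings: 27000 - 16807 = 10193 multiplications

Standard: 27000 multiplications (30^3). Strassen: 16807 multiplications (7^5, after padding to 32x32). Strassen reduces 8 recursive multiplications to 7 at each level.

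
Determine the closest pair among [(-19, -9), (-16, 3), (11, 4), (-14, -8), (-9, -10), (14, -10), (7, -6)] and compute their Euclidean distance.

Computing all pairwise distances among 7 points:

d((-19, -9), (-16, 3)) = 12.3693
d((-19, -9), (11, 4)) = 32.6956
d((-19, -9), (-14, -8)) = 5.099 <-- minimum
d((-19, -9), (-9, -10)) = 10.0499
d((-19, -9), (14, -10)) = 33.0151
d((-19, -9), (7, -6)) = 26.1725
d((-16, 3), (11, 4)) = 27.0185
d((-16, 3), (-14, -8)) = 11.1803
d((-16, 3), (-9, -10)) = 14.7648
d((-16, 3), (14, -10)) = 32.6956
d((-16, 3), (7, -6)) = 24.6982
d((11, 4), (-14, -8)) = 27.7308
d((11, 4), (-9, -10)) = 24.4131
d((11, 4), (14, -10)) = 14.3178
d((11, 4), (7, -6)) = 10.7703
d((-14, -8), (-9, -10)) = 5.3852
d((-14, -8), (14, -10)) = 28.0713
d((-14, -8), (7, -6)) = 21.095
d((-9, -10), (14, -10)) = 23.0
d((-9, -10), (7, -6)) = 16.4924
d((14, -10), (7, -6)) = 8.0623

Closest pair: (-19, -9) and (-14, -8) with distance 5.099

The closest pair is (-19, -9) and (-14, -8) with Euclidean distance 5.099. For 7 points, brute-force pairwise comparison is shown above. For large n, the divide-and-conquer algorithm (sort by x, recurse on halves, check the dividing strip) achieves O(n log n).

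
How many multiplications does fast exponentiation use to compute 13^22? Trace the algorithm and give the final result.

Computing 13^22 by squaring (build up from 13^1; each line after the first costs one multiplication):

13^1 = 13
13^2 = (13^1)^2 = 13^2 = 169
13^4 = (13^2)^2 = 169^2 = 28561
13^5 = 13 * 13^4 = 13 * 28561 = 371293
13^10 = (13^5)^2 = 371293^2 = 137858491849
13^11 = 13 * 13^10 = 13 * 137858491849 = 1792160394037
13^22 = (13^11)^2 = 1792160394037^2 = 3211838877954855105157369

Result: 3211838877954855105157369
Multiplications needed: 6 (6 lines after 13^1)

13^22 = 3211838877954855105157369. Using exponentiation by squaring, this requires 6 multiplications. The key idea: if the exponent is even, square the half-power; if odd, multiply by the base once.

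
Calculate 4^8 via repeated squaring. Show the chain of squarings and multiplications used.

Computing 4^8 by squaring (build up from 4^1; each line after the first costs one multiplication):

4^1 = 4
4^2 = (4^1)^2 = 4^2 = 16
4^4 = (4^2)^2 = 16^2 = 256
4^8 = (4^4)^2 = 256^2 = 65536

Result: 65536
Multiplications needed: 3 (3 lines after 4^1)

4^8 = 65536. Using exponentiation by squaring, this requires 3 multiplications. The key idea: if the exponent is even, square the half-power; if odd, multiply by the base once.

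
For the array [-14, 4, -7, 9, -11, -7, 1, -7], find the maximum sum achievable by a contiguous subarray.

Using Kadane's algorithm on [-14, 4, -7, 9, -11, -7, 1, -7]:

Scanning through the array:
Position 1 (value 4): max_ending_here = 4, max_so_far = 4
Position 2 (value -7): max_ending_here = -3, max_so_far = 4
Position 3 (value 9): max_ending_here = 9, max_so_far = 9
Position 4 (value -11): max_ending_here = -2, max_so_far = 9
Position 5 (value -7): max_ending_here = -7, max_so_far = 9
Position 6 (value 1): max_ending_here = 1, max_so_far = 9
Position 7 (value -7): max_ending_here = -6, max_so_far = 9

Maximum subarray: [9]
Maximum sum: 9

The maximum subarray is [9] with sum 9. This subarray runs from index 3 to index 3.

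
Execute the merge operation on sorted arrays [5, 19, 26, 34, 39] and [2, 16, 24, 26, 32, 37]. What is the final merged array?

Merging process:

Compare 5 vs 2: take 2 from right. Merged: [2]
Compare 5 vs 16: take 5 from left. Merged: [2, 5]
Compare 19 vs 16: take 16 from right. Merged: [2, 5, 16]
Compare 19 vs 24: take 19 from left. Merged: [2, 5, 16, 19]
Compare 26 vs 24: take 24 from right. Merged: [2, 5, 16, 19, 24]
Compare 26 vs 26: take 26 from left. Merged: [2, 5, 16, 19, 24, 26]
Compare 34 vs 26: take 26 from right. Merged: [2, 5, 16, 19, 24, 26, 26]
Compare 34 vs 32: take 32 from right. Merged: [2, 5, 16, 19, 24, 26, 26, 32]
Compare 34 vs 37: take 34 from left. Merged: [2, 5, 16, 19, 24, 26, 26, 32, 34]
Compare 39 vs 37: take 37 from right. Merged: [2, 5, 16, 19, 24, 26, 26, 32, 34, 37]
Append remaining from left: [39]. Merged: [2, 5, 16, 19, 24, 26, 26, 32, 34, 37, 39]

Final merged array: [2, 5, 16, 19, 24, 26, 26, 32, 34, 37, 39]
Total comparisons: 10

The merged array is [2, 5, 16, 19, 24, 26, 26, 32, 34, 37, 39], requiring 10 comparisons. The merge step runs in O(n) time where n is the total number of elements.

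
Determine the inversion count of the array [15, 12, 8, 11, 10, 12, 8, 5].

Finding inversions in [15, 12, 8, 11, 10, 12, 8, 5]:

(0, 1): arr[0]=15 > arr[1]=12
(0, 2): arr[0]=15 > arr[2]=8
(0, 3): arr[0]=15 > arr[3]=11
(0, 4): arr[0]=15 > arr[4]=10
(0, 5): arr[0]=15 > arr[5]=12
(0, 6): arr[0]=15 > arr[6]=8
(0, 7): arr[0]=15 > arr[7]=5
(1, 2): arr[1]=12 > arr[2]=8
(1, 3): arr[1]=12 > arr[3]=11
(1, 4): arr[1]=12 > arr[4]=10
(1, 6): arr[1]=12 > arr[6]=8
(1, 7): arr[1]=12 > arr[7]=5
(2, 7): arr[2]=8 > arr[7]=5
(3, 4): arr[3]=11 > arr[4]=10
(3, 6): arr[3]=11 > arr[6]=8
(3, 7): arr[3]=11 > arr[7]=5
(4, 6): arr[4]=10 > arr[6]=8
(4, 7): arr[4]=10 > arr[7]=5
(5, 6): arr[5]=12 > arr[6]=8
(5, 7): arr[5]=12 > arr[7]=5
(6, 7): arr[6]=8 > arr[7]=5

Total inversions: 21

The array has 21 inversion(s): (0,1), (0,2), (0,3), (0,4), (0,5), (0,6), (0,7), (1,2), (1,3), (1,4), (1,6), (1,7), (2,7), (3,4), (3,6), (3,7), (4,6), (4,7), (5,6), (5,7), (6,7). Each pair (i,j) satisfies i < j and arr[i] > arr[j].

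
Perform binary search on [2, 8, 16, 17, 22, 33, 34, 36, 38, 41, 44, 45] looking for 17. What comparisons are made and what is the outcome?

Binary search for 17 in [2, 8, 16, 17, 22, 33, 34, 36, 38, 41, 44, 45]:

lo=0, hi=11, mid=5, arr[mid]=33 -> 33 > 17, search left half
lo=0, hi=4, mid=2, arr[mid]=16 -> 16 < 17, search right half
lo=3, hi=4, mid=3, arr[mid]=17 -> Found target at index 3!

Binary search finds 17 at index 3 after 3 comparisons. The search repeatedly halves the search space by comparing with the middle element.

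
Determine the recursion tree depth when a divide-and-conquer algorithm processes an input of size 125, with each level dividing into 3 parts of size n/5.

For divide and conquer with division factor 5:

Problem sizes at each level:
Level 0: 125
Level 1: 25
Level 2: 5
Level 3: 1

The root is level 0 and the size-1 base case is level 3 (the tree spans levels 0 through 3, i.e. 4 levels counting the root), so the depth is the number of divisions: log_5(125) = 3

The recursion tree depth is log_5(125) = 3. At each level, the problem size is divided by 5, so it takes 3 divisions to reduce to a base case of size 1. The algorithm makes 3 recursive calls at each level.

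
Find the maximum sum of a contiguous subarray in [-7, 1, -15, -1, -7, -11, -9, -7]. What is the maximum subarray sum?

Using Kadane's algorithm on [-7, 1, -15, -1, -7, -11, -9, -7]:

Scanning through the array:
Position 1 (value 1): max_ending_here = 1, max_so_far = 1
Position 2 (value -15): max_ending_here = -14, max_so_far = 1
Position 3 (value -1): max_ending_here = -1, max_so_far = 1
Position 4 (value -7): max_ending_here = -7, max_so_far = 1
Position 5 (value -11): max_ending_here = -11, max_so_far = 1
Position 6 (value -9): max_ending_here = -9, max_so_far = 1
Position 7 (value -7): max_ending_here = -7, max_so_far = 1

Maximum subarray: [1]
Maximum sum: 1

The maximum subarray is [1] with sum 1. This subarray runs from index 1 to index 1.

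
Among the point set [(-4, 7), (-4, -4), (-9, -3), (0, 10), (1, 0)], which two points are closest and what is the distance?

Computing all pairwise distances among 5 points:

d((-4, 7), (-4, -4)) = 11.0
d((-4, 7), (-9, -3)) = 11.1803
d((-4, 7), (0, 10)) = 5.0 <-- minimum
d((-4, 7), (1, 0)) = 8.6023
d((-4, -4), (-9, -3)) = 5.099
d((-4, -4), (0, 10)) = 14.5602
d((-4, -4), (1, 0)) = 6.4031
d((-9, -3), (0, 10)) = 15.8114
d((-9, -3), (1, 0)) = 10.4403
d((0, 10), (1, 0)) = 10.0499

Closest pair: (-4, 7) and (0, 10) with distance 5.0

The closest pair is (-4, 7) and (0, 10) with Euclidean distance 5.0. For 5 points, brute-force pairwise comparison is shown above. For large n, the divide-and-conquer algorithm (sort by x, recurse on halves, check the dividing strip) achieves O(n log n).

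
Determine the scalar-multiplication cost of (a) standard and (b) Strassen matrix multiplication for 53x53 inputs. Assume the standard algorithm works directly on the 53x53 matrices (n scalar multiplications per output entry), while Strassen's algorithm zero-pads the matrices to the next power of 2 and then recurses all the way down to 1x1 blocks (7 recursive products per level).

Matrix multiplication for 53x53 matrices:

Strassen's algorithm requires power-of-2 dimensions. Pad 53x53 to 64x64 (next power of 2).

Standard algorithm: 53^3 = 148877 multiplications
Strassen's algorithm: 7^(log2(64)) = 7^6 = 117649 multiplications
Savings: 148877 - 117649 = 31228 multiplications

Standard: 148877 multiplications (53^3). Strassen: 117649 multiplications (7^6, after padding to 64x64). Strassen reduces 8 recursive multiplications to 7 at each level.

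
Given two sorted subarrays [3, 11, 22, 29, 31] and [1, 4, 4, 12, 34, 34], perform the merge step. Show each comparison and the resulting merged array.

Merging process:

Compare 3 vs 1: take 1 from right. Merged: [1]
Compare 3 vs 4: take 3 from left. Merged: [1, 3]
Compare 11 vs 4: take 4 from right. Merged: [1, 3, 4]
Compare 11 vs 4: take 4 from right. Merged: [1, 3, 4, 4]
Compare 11 vs 12: take 11 from left. Merged: [1, 3, 4, 4, 11]
Compare 22 vs 12: take 12 from right. Merged: [1, 3, 4, 4, 11, 12]
Compare 22 vs 34: take 22 from left. Merged: [1, 3, 4, 4, 11, 12, 22]
Compare 29 vs 34: take 29 from left. Merged: [1, 3, 4, 4, 11, 12, 22, 29]
Compare 31 vs 34: take 31 from left. Merged: [1, 3, 4, 4, 11, 12, 22, 29, 31]
Append remaining from right: [34, 34]. Merged: [1, 3, 4, 4, 11, 12, 22, 29, 31, 34, 34]

Final merged array: [1, 3, 4, 4, 11, 12, 22, 29, 31, 34, 34]
Total comparisons: 9

The merged array is [1, 3, 4, 4, 11, 12, 22, 29, 31, 34, 34], requiring 9 comparisons. The merge step runs in O(n) time where n is the total number of elements.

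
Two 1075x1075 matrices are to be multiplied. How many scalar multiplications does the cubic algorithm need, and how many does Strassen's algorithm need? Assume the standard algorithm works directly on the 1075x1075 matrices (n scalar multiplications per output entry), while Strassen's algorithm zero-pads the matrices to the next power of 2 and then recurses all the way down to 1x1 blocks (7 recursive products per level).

Matrix multiplication for 1075x1075 matrices:

Strassen's algorithm requires power-of-2 dimensions. Pad 1075x1075 to 2048x2048 (next power of 2).

Standard algorithm: 1075^3 = 1242296875 multiplications
Strassen's algorithm: 7^(log2(2048)) = 7^11 = 1977326743 multiplications
Difference: 1242296875 - 1977326743 = -735029868 (Strassen uses MORE here due to padding overhead — for small or just-over-power-of-2 n, padding can outweigh the per-level savings)

Standard: 1242296875 multiplications (1075^3). Strassen: 1977326743 multiplications (7^11, after padding to 2048x2048). Strassen reduces 8 recursive multiplications to 7 at each level.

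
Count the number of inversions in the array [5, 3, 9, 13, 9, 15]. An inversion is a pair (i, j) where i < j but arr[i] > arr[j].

Finding inversions in [5, 3, 9, 13, 9, 15]:

(0, 1): arr[0]=5 > arr[1]=3
(3, 4): arr[3]=13 > arr[4]=9

Total inversions: 2

The array has 2 inversion(s): (0,1), (3,4). Each pair (i,j) satisfies i < j and arr[i] > arr[j].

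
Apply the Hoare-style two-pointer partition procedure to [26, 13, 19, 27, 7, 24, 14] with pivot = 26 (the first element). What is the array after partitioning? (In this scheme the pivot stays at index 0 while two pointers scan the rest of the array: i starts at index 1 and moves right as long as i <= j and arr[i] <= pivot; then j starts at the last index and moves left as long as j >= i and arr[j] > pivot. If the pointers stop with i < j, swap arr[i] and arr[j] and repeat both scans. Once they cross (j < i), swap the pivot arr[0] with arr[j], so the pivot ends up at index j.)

Hoare-style two-pointer partition with pivot = 26:

Initial array: [26, 13, 19, 27, 7, 24, 14]

Pointers start at i = 1, j = 6.
i stops at index 3 (arr[3]=27 > 26), j stops at index 6 (arr[6]=14 <= 26): swap arr[3] and arr[6], array becomes [26, 13, 19, 14, 7, 24, 27]
i ends at 6, j ends at 5: the pointers have crossed (j < i), so scanning stops.

Swap pivot arr[0] with arr[5] to place pivot at position 5: [24, 13, 19, 14, 7, 26, 27]
Pivot position: 5

After partitioning with pivot 26, the array becomes [24, 13, 19, 14, 7, 26, 27]. The pivot is placed at index 5. All elements to the left of the pivot are <= 26, and all elements to the right are > 26.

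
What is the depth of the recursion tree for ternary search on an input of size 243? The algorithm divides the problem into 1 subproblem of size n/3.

For divide and conquer with division factor 3:

Problem sizes at each level:
Level 0: 243
Level 1: 81
Level 2: 27
Level 3: 9
Level 4: 3
Level 5: 1

The root is level 0 and the size-1 base case is level 5 (the tree spans levels 0 through 5, i.e. 6 levels counting the root), so the depth is the number of divisions: log_3(243) = 5

The recursion tree depth is log_3(243) = 5. At each level, the problem size is divided by 3, so it takes 5 divisions to reduce to a base case of size 1. The algorithm makes 1 recursive call at each level.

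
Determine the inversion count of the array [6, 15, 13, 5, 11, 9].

Finding inversions in [6, 15, 13, 5, 11, 9]:

(0, 3): arr[0]=6 > arr[3]=5
(1, 2): arr[1]=15 > arr[2]=13
(1, 3): arr[1]=15 > arr[3]=5
(1, 4): arr[1]=15 > arr[4]=11
(1, 5): arr[1]=15 > arr[5]=9
(2, 3): arr[2]=13 > arr[3]=5
(2, 4): arr[2]=13 > arr[4]=11
(2, 5): arr[2]=13 > arr[5]=9
(4, 5): arr[4]=11 > arr[5]=9

Total inversions: 9

The array has 9 inversion(s): (0,3), (1,2), (1,3), (1,4), (1,5), (2,3), (2,4), (2,5), (4,5). Each pair (i,j) satisfies i < j and arr[i] > arr[j].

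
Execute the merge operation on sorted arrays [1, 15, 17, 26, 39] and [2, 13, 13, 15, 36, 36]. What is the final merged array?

Merging process:

Compare 1 vs 2: take 1 from left. Merged: [1]
Compare 15 vs 2: take 2 from right. Merged: [1, 2]
Compare 15 vs 13: take 13 from right. Merged: [1, 2, 13]
Compare 15 vs 13: take 13 from right. Merged: [1, 2, 13, 13]
Compare 15 vs 15: take 15 from left. Merged: [1, 2, 13, 13, 15]
Compare 17 vs 15: take 15 from right. Merged: [1, 2, 13, 13, 15, 15]
Compare 17 vs 36: take 17 from left. Merged: [1, 2, 13, 13, 15, 15, 17]
Compare 26 vs 36: take 26 from left. Merged: [1, 2, 13, 13, 15, 15, 17, 26]
Compare 39 vs 36: take 36 from right. Merged: [1, 2, 13, 13, 15, 15, 17, 26, 36]
Compare 39 vs 36: take 36 from right. Merged: [1, 2, 13, 13, 15, 15, 17, 26, 36, 36]
Append remaining from left: [39]. Merged: [1, 2, 13, 13, 15, 15, 17, 26, 36, 36, 39]

Final merged array: [1, 2, 13, 13, 15, 15, 17, 26, 36, 36, 39]
Total comparisons: 10

The merged array is [1, 2, 13, 13, 15, 15, 17, 26, 36, 36, 39], requiring 10 comparisons. The merge step runs in O(n) time where n is the total number of elements.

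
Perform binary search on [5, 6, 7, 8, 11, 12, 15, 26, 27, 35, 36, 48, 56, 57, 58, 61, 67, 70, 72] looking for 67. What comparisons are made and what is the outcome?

Binary search for 67 in [5, 6, 7, 8, 11, 12, 15, 26, 27, 35, 36, 48, 56, 57, 58, 61, 67, 70, 72]:

lo=0, hi=18, mid=9, arr[mid]=35 -> 35 < 67, search right half
lo=10, hi=18, mid=14, arr[mid]=58 -> 58 < 67, search right half
lo=15, hi=18, mid=16, arr[mid]=67 -> Found target at index 16!

Binary search finds 67 at index 16 after 3 comparisons. The search repeatedly halves the search space by comparing with the middle element.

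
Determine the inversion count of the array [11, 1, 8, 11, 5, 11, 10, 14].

Finding inversions in [11, 1, 8, 11, 5, 11, 10, 14]:

(0, 1): arr[0]=11 > arr[1]=1
(0, 2): arr[0]=11 > arr[2]=8
(0, 4): arr[0]=11 > arr[4]=5
(0, 6): arr[0]=11 > arr[6]=10
(2, 4): arr[2]=8 > arr[4]=5
(3, 4): arr[3]=11 > arr[4]=5
(3, 6): arr[3]=11 > arr[6]=10
(5, 6): arr[5]=11 > arr[6]=10

Total inversions: 8

The array has 8 inversion(s): (0,1), (0,2), (0,4), (0,6), (2,4), (3,4), (3,6), (5,6). Each pair (i,j) satisfies i < j and arr[i] > arr[j].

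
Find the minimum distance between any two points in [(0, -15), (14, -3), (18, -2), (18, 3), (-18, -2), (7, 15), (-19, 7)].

Computing all pairwise distances among 7 points:

d((0, -15), (14, -3)) = 18.4391
d((0, -15), (18, -2)) = 22.2036
d((0, -15), (18, 3)) = 25.4558
d((0, -15), (-18, -2)) = 22.2036
d((0, -15), (7, 15)) = 30.8058
d((0, -15), (-19, 7)) = 29.0689
d((14, -3), (18, -2)) = 4.1231 <-- minimum
d((14, -3), (18, 3)) = 7.2111
d((14, -3), (-18, -2)) = 32.0156
d((14, -3), (7, 15)) = 19.3132
d((14, -3), (-19, 7)) = 34.4819
d((18, -2), (18, 3)) = 5.0
d((18, -2), (-18, -2)) = 36.0
d((18, -2), (7, 15)) = 20.2485
d((18, -2), (-19, 7)) = 38.0789
d((18, 3), (-18, -2)) = 36.3456
d((18, 3), (7, 15)) = 16.2788
d((18, 3), (-19, 7)) = 37.2156
d((-18, -2), (7, 15)) = 30.2324
d((-18, -2), (-19, 7)) = 9.0554
d((7, 15), (-19, 7)) = 27.2029

Closest pair: (14, -3) and (18, -2) with distance 4.1231

The closest pair is (14, -3) and (18, -2) with Euclidean distance 4.1231. For 7 points, brute-force pairwise comparison is shown above. For large n, the divide-and-conquer algorithm (sort by x, recurse on halves, check the dividing strip) achieves O(n log n).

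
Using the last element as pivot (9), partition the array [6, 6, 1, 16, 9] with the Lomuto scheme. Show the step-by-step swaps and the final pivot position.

Lomuto partition with pivot = 9:

Initial array: [6, 6, 1, 16, 9]

arr[0]=6 <= 9: swap with position 0, array becomes [6, 6, 1, 16, 9]
arr[1]=6 <= 9: swap with position 1, array becomes [6, 6, 1, 16, 9]
arr[2]=1 <= 9: swap with position 2, array becomes [6, 6, 1, 16, 9]
arr[3]=16 > 9: no swap

Place pivot at position 3: [6, 6, 1, 9, 16]
Pivot position: 3

After partitioning with pivot 9, the array becomes [6, 6, 1, 9, 16]. The pivot is placed at index 3. All elements to the left of the pivot are <= 9, and all elements to the right are > 9.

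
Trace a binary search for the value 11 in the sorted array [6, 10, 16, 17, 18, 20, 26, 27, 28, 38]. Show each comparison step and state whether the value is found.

Binary search for 11 in [6, 10, 16, 17, 18, 20, 26, 27, 28, 38]:

lo=0, hi=9, mid=4, arr[mid]=18 -> 18 > 11, search left half
lo=0, hi=3, mid=1, arr[mid]=10 -> 10 < 11, search right half
lo=2, hi=3, mid=2, arr[mid]=16 -> 16 > 11, search left half
lo=2 > hi=1, target 11 not found

Binary search determines that 11 is not in the array after 3 comparisons. The search space was exhausted without finding the target.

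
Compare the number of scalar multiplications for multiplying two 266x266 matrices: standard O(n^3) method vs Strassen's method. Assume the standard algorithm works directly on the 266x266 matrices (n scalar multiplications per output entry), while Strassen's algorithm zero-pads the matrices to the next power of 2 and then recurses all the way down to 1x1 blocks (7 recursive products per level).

Matrix multiplication for 266x266 matrices:

Strassen's algorithm requires power-of-2 dimensions. Pad 266x266 to 512x512 (next power of 2).

Standard algorithm: 266^3 = 18821096 multiplications
Strassen's algorithm: 7^(log2(512)) = 7^9 = 40353607 multiplications
Difference: 18821096 - 40353607 = -21532511 (Strassen uses MORE here due to padding overhead — for small or just-over-power-of-2 n, padding can outweigh the per-level savings)

Standard: 18821096 multiplications (266^3). Strassen: 40353607 multiplications (7^9, after padding to 512x512). Strassen reduces 8 recursive multiplications to 7 at each level.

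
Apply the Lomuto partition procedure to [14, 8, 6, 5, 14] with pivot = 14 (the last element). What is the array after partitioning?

Lomuto partition with pivot = 14:

Initial array: [14, 8, 6, 5, 14]

arr[0]=14 <= 14: swap with position 0, array becomes [14, 8, 6, 5, 14]
arr[1]=8 <= 14: swap with position 1, array becomes [14, 8, 6, 5, 14]
arr[2]=6 <= 14: swap with position 2, array becomes [14, 8, 6, 5, 14]
arr[3]=5 <= 14: swap with position 3, array becomes [14, 8, 6, 5, 14]

Place pivot at position 4: [14, 8, 6, 5, 14]
Pivot position: 4

After partitioning with pivot 14, the array becomes [14, 8, 6, 5, 14]. The pivot is placed at index 4. All elements to the left of the pivot are <= 14, and all elements to the right are > 14.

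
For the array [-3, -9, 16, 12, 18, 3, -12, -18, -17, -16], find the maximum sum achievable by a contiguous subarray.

Using Kadane's algorithm on [-3, -9, 16, 12, 18, 3, -12, -18, -17, -16]:

Scanning through the array:
Position 1 (value -9): max_ending_here = -9, max_so_far = -3
Position 2 (value 16): max_ending_here = 16, max_so_far = 16
Position 3 (value 12): max_ending_here = 28, max_so_far = 28
Position 4 (value 18): max_ending_here = 46, max_so_far = 46
Position 5 (value 3): max_ending_here = 49, max_so_far = 49
Position 6 (value -12): max_ending_here = 37, max_so_far = 49
Position 7 (value -18): max_ending_here = 19, max_so_far = 49
Position 8 (value -17): max_ending_here = 2, max_so_far = 49
Position 9 (value -16): max_ending_here = -14, max_so_far = 49

Maximum subarray: [16, 12, 18, 3]
Maximum sum: 49

The maximum subarray is [16, 12, 18, 3] with sum 49. This subarray runs from index 2 to index 5.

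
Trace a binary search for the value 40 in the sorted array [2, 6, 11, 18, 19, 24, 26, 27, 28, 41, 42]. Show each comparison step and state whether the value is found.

Binary search for 40 in [2, 6, 11, 18, 19, 24, 26, 27, 28, 41, 42]:

lo=0, hi=10, mid=5, arr[mid]=24 -> 24 < 40, search right half
lo=6, hi=10, mid=8, arr[mid]=28 -> 28 < 40, search right half
lo=9, hi=10, mid=9, arr[mid]=41 -> 41 > 40, search left half
lo=9 > hi=8, target 40 not found

Binary search determines that 40 is not in the array after 3 comparisons. The search space was exhausted without finding the target.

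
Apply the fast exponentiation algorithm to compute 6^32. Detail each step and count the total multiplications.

Computing 6^32 by squaring (build up from 6^1; each line after the first costs one multiplication):

6^1 = 6
6^2 = (6^1)^2 = 6^2 = 36
6^4 = (6^2)^2 = 36^2 = 1296
6^8 = (6^4)^2 = 1296^2 = 1679616
6^16 = (6^8)^2 = 1679616^2 = 2821109907456
6^32 = (6^16)^2 = 2821109907456^2 = 7958661109946400884391936

Result: 7958661109946400884391936
Multiplications needed: 5 (5 lines after 6^1)

6^32 = 7958661109946400884391936. Using exponentiation by squaring, this requires 5 multiplications. The key idea: if the exponent is even, square the half-power; if odd, multiply by the base once.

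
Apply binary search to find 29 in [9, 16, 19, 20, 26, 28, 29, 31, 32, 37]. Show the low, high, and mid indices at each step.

Binary search for 29 in [9, 16, 19, 20, 26, 28, 29, 31, 32, 37]:

lo=0, hi=9, mid=4, arr[mid]=26 -> 26 < 29, search right half
lo=5, hi=9, mid=7, arr[mid]=31 -> 31 > 29, search left half
lo=5, hi=6, mid=5, arr[mid]=28 -> 28 < 29, search right half
lo=6, hi=6, mid=6, arr[mid]=29 -> Found target at index 6!

Binary search finds 29 at index 6 after 4 comparisons. The search repeatedly halves the search space by comparing with the middle element.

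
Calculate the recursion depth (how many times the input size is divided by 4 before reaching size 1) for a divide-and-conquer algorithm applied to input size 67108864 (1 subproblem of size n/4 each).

For divide and conquer with division factor 4:

Problem sizes at each level:
Level 0: 67108864
Level 1: 16777216
Level 2: 4194304
Level 3: 1048576
Level 4: 262144
Level 5: 65536
Level 6: 16384
Level 7: 4096
Level 8: 1024
Level 9: 256
Level 10: 64
Level 11: 16
Level 12: 4
Level 13: 1

The root is level 0 and the size-1 base case is level 13 (the tree spans levels 0 through 13, i.e. 14 levels counting the root), so the depth is the number of divisions: log_4(67108864) = 13

The recursion tree depth is log_4(67108864) = 13. At each level, the problem size is divided by 4, so it takes 13 divisions to reduce to a base case of size 1. The algorithm makes 1 recursive call at each level.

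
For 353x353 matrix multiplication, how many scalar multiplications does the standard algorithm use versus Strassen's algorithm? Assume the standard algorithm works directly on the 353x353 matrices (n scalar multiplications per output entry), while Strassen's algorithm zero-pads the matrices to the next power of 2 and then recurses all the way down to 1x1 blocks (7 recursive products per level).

Matrix multiplication for 353x353 matrices:

Strassen's algorithm requires power-of-2 dimensions. Pad 353x353 to 512x512 (next power of 2).

Standard algorithm: 353^3 = 43986977 multiplications
Strassen's algorithm: 7^(log2(512)) = 7^9 = 40353607 multiplications
Savings: 43986977 - 40353607 = 3633370 multiplications

Standard: 43986977 multiplications (353^3). Strassen: 40353607 multiplications (7^9, after padding to 512x512). Strassen reduces 8 recursive multiplications to 7 at each level.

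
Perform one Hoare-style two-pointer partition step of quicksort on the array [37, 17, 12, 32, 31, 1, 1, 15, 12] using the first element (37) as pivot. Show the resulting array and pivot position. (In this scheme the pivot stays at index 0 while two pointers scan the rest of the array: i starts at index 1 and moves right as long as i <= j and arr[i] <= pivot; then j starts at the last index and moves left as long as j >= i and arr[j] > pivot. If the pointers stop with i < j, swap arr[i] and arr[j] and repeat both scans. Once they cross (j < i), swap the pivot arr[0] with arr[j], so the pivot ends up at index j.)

Hoare-style two-pointer partition with pivot = 37:

Initial array: [37, 17, 12, 32, 31, 1, 1, 15, 12]

Pointers start at i = 1, j = 8.
i ends at 9, j ends at 8: the pointers have crossed (j < i), so scanning stops.

Swap pivot arr[0] with arr[8] to place pivot at position 8: [12, 17, 12, 32, 31, 1, 1, 15, 37]
Pivot position: 8

After partitioning with pivot 37, the array becomes [12, 17, 12, 32, 31, 1, 1, 15, 37]. The pivot is placed at index 8. All elements to the left of the pivot are <= 37, and all elements to the right are > 37.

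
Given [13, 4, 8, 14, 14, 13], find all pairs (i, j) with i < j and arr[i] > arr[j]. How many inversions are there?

Finding inversions in [13, 4, 8, 14, 14, 13]:

(0, 1): arr[0]=13 > arr[1]=4
(0, 2): arr[0]=13 > arr[2]=8
(3, 5): arr[3]=14 > arr[5]=13
(4, 5): arr[4]=14 > arr[5]=13

Total inversions: 4

The array has 4 inversion(s): (0,1), (0,2), (3,5), (4,5). Each pair (i,j) satisfies i < j and arr[i] > arr[j].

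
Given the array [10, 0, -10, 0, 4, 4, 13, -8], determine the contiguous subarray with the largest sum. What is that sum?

Using Kadane's algorithm on [10, 0, -10, 0, 4, 4, 13, -8]:

Scanning through the array:
Position 1 (value 0): max_ending_here = 10, max_so_far = 10
Position 2 (value -10): max_ending_here = 0, max_so_far = 10
Position 3 (value 0): max_ending_here = 0, max_so_far = 10
Position 4 (value 4): max_ending_here = 4, max_so_far = 10
Position 5 (value 4): max_ending_here = 8, max_so_far = 10
Position 6 (value 13): max_ending_here = 21, max_so_far = 21
Position 7 (value -8): max_ending_here = 13, max_so_far = 21

Maximum subarray: [10, 0, -10, 0, 4, 4, 13]
Maximum sum: 21

The maximum subarray is [10, 0, -10, 0, 4, 4, 13] with sum 21. This subarray runs from index 0 to index 6.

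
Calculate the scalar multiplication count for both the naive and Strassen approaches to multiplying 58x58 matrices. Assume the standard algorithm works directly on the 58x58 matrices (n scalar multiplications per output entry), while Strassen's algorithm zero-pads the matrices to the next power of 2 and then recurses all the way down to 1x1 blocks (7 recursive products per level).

Matrix multiplication for 58x58 matrices:

Strassen's algorithm requires power-of-2 dimensions. Pad 58x58 to 64x64 (next power of 2).

Standard algorithm: 58^3 = 195112 multiplications
Strassen's algorithm: 7^(log2(64)) = 7^6 = 117649 multiplications
Savings: 195112 - 117649 = 77463 multiplications

Standard: 195112 multiplications (58^3). Strassen: 117649 multiplications (7^6, after padding to 64x64). Strassen reduces 8 recursive multiplications to 7 at each level.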